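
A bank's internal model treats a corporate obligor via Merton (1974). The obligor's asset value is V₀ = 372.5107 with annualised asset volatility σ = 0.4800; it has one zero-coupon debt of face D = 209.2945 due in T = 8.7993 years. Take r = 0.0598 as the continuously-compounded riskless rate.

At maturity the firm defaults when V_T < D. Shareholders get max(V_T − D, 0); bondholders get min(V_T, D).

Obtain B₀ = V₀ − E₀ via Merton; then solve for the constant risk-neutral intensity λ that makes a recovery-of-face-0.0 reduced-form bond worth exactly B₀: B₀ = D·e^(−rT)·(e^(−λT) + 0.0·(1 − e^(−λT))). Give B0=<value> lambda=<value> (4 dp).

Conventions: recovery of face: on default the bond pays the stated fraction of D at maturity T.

B0=90.4634 lambda=0.0355

Work the structural quantities from V₀ = 372.5107 against face 209.2945:
d₁ = [ln(V₀/D) + (r + σ²/2)T] / (σ√T)
   = [ln(372.5107/209.2945) + (0.0598 + 0.5·0.4800²)·8.7993] / (0.4800·√8.7993)
   = [0.576523 + 1.539878] / 1.423853 = 1.486390
d₂ = d₁ − σ√T = 1.486390 − 1.423853 = 0.062536
N(d₁) = 0.931412,  N(d₂) = 0.524932,  e^(−rT) = 0.590847
E₀ = V₀·N(d₁) − D·e^(−rT)·N(d₂)
   = 372.5107·0.931412 − 209.2945·0.590847·0.524932 = 282.047278
B₀ = V₀ − E₀ = 372.5107 − 282.047278 = 90.463422
e^(−λT) = (B₀·e^(rT)/D − 0)/(1 − 0) = (90.4634·1.692485/209.2945 − 0)/1 = 0.73154330
λ = −ln(0.73154330)/8.7993 = 0.035525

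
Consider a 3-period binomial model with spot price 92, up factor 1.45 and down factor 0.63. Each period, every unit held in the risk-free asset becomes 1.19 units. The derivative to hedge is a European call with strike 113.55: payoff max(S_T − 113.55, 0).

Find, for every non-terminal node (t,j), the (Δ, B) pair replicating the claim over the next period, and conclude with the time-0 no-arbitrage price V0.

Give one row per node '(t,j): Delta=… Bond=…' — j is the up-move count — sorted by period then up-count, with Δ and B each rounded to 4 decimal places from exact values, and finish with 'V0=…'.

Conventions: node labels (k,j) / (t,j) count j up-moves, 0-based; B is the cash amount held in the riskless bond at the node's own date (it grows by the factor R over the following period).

(0,0): Delta=0.7261 Bond=-33.0674
(1,0): Delta=0.1004 Bond=-3.0793
(1,1): Delta=0.8524 Bond=-56.1902
(2,0): Delta=0.0000 Bond=0.0000
(2,1): Delta=0.1206 Bond=-5.3657
(2,2): Delta=1.0000 Bond=-95.4202
V0=33.7379

Under the risk-neutral measure, an up-move has probability p* = (R−d)/(u−d) = 0.6829 and values discount at R = 1.19.
Expiry values: V(3,0)=0.0000, V(3,1)=0.0000, V(3,2)=8.3109, V(3,3)=166.9235
(2,0): S=36.5148. Δ = (V_up−V_dn)/(S_up−S_dn) = (0.0000−0.0000)/(52.9465−23.0043) = 0.0000. V = [p*·0.0000 + (1−p*)·0.0000]/1.19 = 0.0000. B = V − Δ·S = 0.0000.
(2,1): S=84.0420. Δ = (V_up−V_dn)/(S_up−S_dn) = (8.3109−0.0000)/(121.8609−52.9465) = 0.1206. V = [p*·8.3109 + (1−p*)·0.0000]/1.19 = 4.7695. B = V − Δ·S = -5.3657.
(2,2): S=193.4300. Δ = (V_up−V_dn)/(S_up−S_dn) = (166.9235−8.3109)/(280.4735−121.8609) = 1.0000. V = [p*·166.9235 + (1−p*)·8.3109]/1.19 = 98.0098. B = V − Δ·S = -95.4202.
(1,0): S=57.9600. Δ = (V_up−V_dn)/(S_up−S_dn) = (4.7695−0.0000)/(84.0420−36.5148) = 0.1004. V = [p*·4.7695 + (1−p*)·0.0000]/1.19 = 2.7372. B = V − Δ·S = -3.0793.
(1,1): S=133.4000. Δ = (V_up−V_dn)/(S_up−S_dn) = (98.0098−4.7695)/(193.4300−84.0420) = 0.8524. V = [p*·98.0098 + (1−p*)·4.7695]/1.19 = 57.5175. B = V − Δ·S = -56.1902.
(0,0): S=92.0000. Δ = (V_up−V_dn)/(S_up−S_dn) = (57.5175−2.7372)/(133.4000−57.9600) = 0.7261. V = [p*·57.5175 + (1−p*)·2.7372]/1.19 = 33.7379. B = V − Δ·S = -33.0674.
As a check, the time-0 holding Δ(0,0)·S0 + B(0,0) comes to 33.7379 — exactly V0.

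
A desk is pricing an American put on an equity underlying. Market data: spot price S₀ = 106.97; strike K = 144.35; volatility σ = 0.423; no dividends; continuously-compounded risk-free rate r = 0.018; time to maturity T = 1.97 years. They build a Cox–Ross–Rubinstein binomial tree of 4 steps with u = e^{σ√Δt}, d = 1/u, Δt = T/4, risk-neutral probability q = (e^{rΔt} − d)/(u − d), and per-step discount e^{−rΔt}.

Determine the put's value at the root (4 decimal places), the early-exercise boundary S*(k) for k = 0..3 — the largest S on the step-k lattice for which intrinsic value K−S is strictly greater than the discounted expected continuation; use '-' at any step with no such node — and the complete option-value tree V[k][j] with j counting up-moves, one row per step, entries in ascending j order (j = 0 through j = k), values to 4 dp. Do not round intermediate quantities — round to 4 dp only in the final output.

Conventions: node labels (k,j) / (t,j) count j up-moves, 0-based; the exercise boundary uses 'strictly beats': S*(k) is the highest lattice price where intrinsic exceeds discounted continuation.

params: Δt=0.49250 u=1.34562 d=0.74315 q=0.44111 e^(-rΔt)=0.99117
t_4 payoffs: 111.7233 85.2731 37.3800 0.0000 0.0000
t_3: node(3,0) S=43.9031 payoff=100.4469 vs cont=99.1729 → 100.4469 [stop]  node(3,1) S=79.4950 payoff=64.8550 vs cont=63.5810 → 64.8550 [stop]  node(3,2) S=143.9409 payoff=0.4091 vs cont=20.7071 → 20.7071 [wait]  node(3,3) S=260.6326 payoff=0.0000 vs cont=0.0000 → 0.0000 [wait]  ⇒ S*(3)=79.4950
t_2: node(2,0) S=59.0769 payoff=85.2731 vs cont=83.9991 → 85.2731 [stop]  node(2,1) S=106.9700 payoff=37.3800 vs cont=44.9805 → 44.9805 [wait]  node(2,2) S=193.6897 payoff=0.0000 vs cont=11.4709 → 11.4709 [wait]  ⇒ S*(2)=59.0769
t_1: node(1,0) S=79.4950 payoff=64.8550 vs cont=66.9041 → 66.9041 [wait]  node(1,1) S=143.9409 payoff=0.4091 vs cont=29.9327 → 29.9327 [wait]  ⇒ S*(1)=-
t_0: node(0,0) S=106.9700 payoff=37.3800 vs cont=50.1492 → 50.1492 [wait]  ⇒ S*(0)=-

price = 50.1492
boundary = - - 59.0769 79.4950
tree:
50.1492
66.9041 29.9327
85.2731 44.9805 11.4709
100.4469 64.8550 20.7071 0.0000
111.7233 85.2731 37.3800 0.0000 0.0000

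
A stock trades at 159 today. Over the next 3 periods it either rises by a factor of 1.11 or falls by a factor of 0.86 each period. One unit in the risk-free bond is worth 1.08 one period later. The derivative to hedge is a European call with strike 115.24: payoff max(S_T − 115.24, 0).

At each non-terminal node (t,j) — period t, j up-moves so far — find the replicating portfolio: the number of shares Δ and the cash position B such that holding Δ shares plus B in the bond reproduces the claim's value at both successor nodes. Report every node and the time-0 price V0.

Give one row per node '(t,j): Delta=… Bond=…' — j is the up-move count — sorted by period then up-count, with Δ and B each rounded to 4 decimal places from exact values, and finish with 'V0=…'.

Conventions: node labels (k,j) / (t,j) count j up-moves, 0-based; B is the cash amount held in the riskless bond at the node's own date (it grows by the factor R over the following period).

(0,0): Delta=0.9956 Bond=-90.7652
(1,0): Delta=0.9541 Bond=-92.3557
(1,1): Delta=1.0000 Bond=-98.7997
(2,0): Delta=0.5202 Bond=-48.7079
(2,1): Delta=1.0000 Bond=-106.7037
(2,2): Delta=1.0000 Bond=-106.7037
V0=67.5381

Risk-neutral probability p* = (R−d)/(u−d) = (1.08−0.86)/(1.11−0.86) = 0.8800.
Terminal payoffs: V(3,0)=0.0000, V(3,1)=15.2920, V(3,2)=53.2374, V(3,3)=102.2133
  t=2,j=0: stock 117.5964 → up 130.5320 (V=15.2920), down 101.1329 (V=0.0000). Price 12.4602; hedge Δ=0.5202, bond B=-48.7079.
  t=2,j=1: stock 151.7814 → up 168.4774 (V=53.2374), down 130.5320 (V=15.2920). Price 45.0777; hedge Δ=1.0000, bond B=-106.7037.
  t=2,j=2: stock 195.9039 → up 217.4533 (V=102.2133), down 168.4774 (V=53.2374). Price 89.2002; hedge Δ=1.0000, bond B=-106.7037.
  t=1,j=0: stock 136.7400 → up 151.7814 (V=45.0777), down 117.5964 (V=12.4602). Price 38.1144; hedge Δ=0.9541, bond B=-92.3557.
  t=1,j=1: stock 176.4900 → up 195.9039 (V=89.2002), down 151.7814 (V=45.0777). Price 77.6903; hedge Δ=1.0000, bond B=-98.7997.
  t=0,j=0: stock 159.0000 → up 176.4900 (V=77.6903), down 136.7400 (V=38.1144). Price 67.5381; hedge Δ=0.9956, bond B=-90.7652.
Sanity check at the root: Δ(0,0)·S0 + B(0,0) reproduces V0 = 67.5381.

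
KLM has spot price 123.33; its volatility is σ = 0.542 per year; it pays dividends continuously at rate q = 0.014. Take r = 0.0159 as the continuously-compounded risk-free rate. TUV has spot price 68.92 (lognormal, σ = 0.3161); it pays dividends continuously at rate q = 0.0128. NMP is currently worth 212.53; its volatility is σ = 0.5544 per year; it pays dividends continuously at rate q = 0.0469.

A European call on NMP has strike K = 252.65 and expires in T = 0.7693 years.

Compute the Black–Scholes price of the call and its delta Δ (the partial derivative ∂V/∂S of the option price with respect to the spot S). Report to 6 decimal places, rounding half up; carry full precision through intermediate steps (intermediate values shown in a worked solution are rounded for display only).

price = 24.815294
Δ = 0.420394

σ√T = 0.5544·√0.7693 = 0.486263
d₁ = (ln(S/K) + (r−q+σ²/2)T) / (σ√T) = (ln(212.53/252.65) + (0.0159−0.0469+0.5544²/2)·0.7693) / 0.486263 = (-0.172922 + 0.094377) / 0.486263 = -0.161527
d₂ = d₁ − σ√T = -0.161527 − 0.486263 = -0.647790
e^{−rT} = 0.987843
e^{−qT} = 0.964563
N(d₁) = 0.435839,  N(d₂) = 0.258560
Call price V = S·e^{−qT}·N(d₁) − K·e^{−rT}·N(d₂) = 89.346419 − 64.531125 = 24.815294
Δ = e^{−qT}·N(d₁) = 0.420394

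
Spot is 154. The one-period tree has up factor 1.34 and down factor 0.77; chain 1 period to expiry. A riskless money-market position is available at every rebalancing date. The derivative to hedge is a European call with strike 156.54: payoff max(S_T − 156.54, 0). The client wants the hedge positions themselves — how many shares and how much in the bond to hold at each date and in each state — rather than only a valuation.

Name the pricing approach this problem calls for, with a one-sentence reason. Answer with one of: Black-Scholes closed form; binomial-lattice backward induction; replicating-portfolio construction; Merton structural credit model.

Key observation: what is demanded is not a single number but the (Δ, B) position at each node of the 1.34/0.77 tree starting at 154; constructing those positions is the replicating-portfolio method.

framework: replicating-portfolio construction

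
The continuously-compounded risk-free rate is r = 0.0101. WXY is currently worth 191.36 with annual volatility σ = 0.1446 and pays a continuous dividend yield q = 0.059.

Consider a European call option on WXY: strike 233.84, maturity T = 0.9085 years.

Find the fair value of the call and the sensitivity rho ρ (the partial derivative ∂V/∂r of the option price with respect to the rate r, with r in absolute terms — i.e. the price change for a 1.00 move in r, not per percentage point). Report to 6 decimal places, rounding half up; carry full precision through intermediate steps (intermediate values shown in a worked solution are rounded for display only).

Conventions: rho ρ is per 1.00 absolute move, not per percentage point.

σ√T = 0.1446·√0.9085 = 0.137826
d₁ = (ln(S/K) + (r−q+σ²/2)T) / (σ√T) = (ln(191.36/233.84) + (0.0101−0.059+0.1446²/2)·0.9085) / 0.137826 = (-0.200481 − 0.034928) / 0.137826 = -1.708012
d₂ = d₁ − σ√T = -1.708012 − 0.137826 = -1.845838
e^{−rT} = 0.990866
e^{−qT} = 0.947810
N(d₁) = 0.043817,  N(d₂) = 0.032458
Call price V = S·e^{−qT}·N(d₁) − K·e^{−rT}·N(d₂) = 7.947218 − 7.520616 = 0.426602
ρ = K·T·e^{−rT}·N(d₂) = 6.832479

price = 0.426602
ρ = 6.832479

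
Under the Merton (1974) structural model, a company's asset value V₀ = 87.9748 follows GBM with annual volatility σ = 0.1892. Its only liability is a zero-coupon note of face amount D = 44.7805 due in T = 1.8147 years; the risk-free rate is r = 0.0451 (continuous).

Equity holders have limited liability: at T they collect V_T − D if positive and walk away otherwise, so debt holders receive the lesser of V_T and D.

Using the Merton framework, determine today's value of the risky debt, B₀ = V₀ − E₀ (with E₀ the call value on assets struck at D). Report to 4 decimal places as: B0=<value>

Equity is a call on the firm's assets struck at D = 44.7805:
d₁ = [ln(V₀/D) + (r + σ²/2)T] / (σ√T)
   = [ln(87.9748/44.7805) + (0.0451 + 0.5·0.1892²)·1.8147] / (0.1892·√1.8147)
   = [0.675278 + 0.114323] / 0.254873 = 3.098018
d₂ = d₁ − σ√T = 3.098018 − 0.254873 = 2.843145
N(d₁) = 0.999026,  N(d₂) = 0.997766,  e^(−rT) = 0.921417
E₀ = V₀·N(d₁) − D·e^(−rT)·N(d₂)
   = 87.9748·0.999026 − 44.7805·0.921417·0.997766 = 46.719765
B₀ = V₀ − E₀ = 87.9748 − 46.719765 = 41.255035

B0=41.2550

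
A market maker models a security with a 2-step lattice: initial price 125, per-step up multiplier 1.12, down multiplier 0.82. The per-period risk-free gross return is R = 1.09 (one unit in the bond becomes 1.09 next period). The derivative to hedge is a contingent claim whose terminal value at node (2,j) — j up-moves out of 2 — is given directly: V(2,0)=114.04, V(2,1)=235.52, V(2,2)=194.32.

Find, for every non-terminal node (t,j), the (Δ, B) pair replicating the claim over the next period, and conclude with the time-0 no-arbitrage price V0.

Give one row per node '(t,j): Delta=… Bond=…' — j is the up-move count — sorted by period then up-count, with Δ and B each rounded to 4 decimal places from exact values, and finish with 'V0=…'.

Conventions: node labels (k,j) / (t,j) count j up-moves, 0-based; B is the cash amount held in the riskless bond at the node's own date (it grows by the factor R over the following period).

Arbitrage-free pricing uses the up-move probability p* = (R−d)/(u−d) = 0.9000, discounting each step at R = 1.09.
At maturity the claim pays: V(2,0)=114.0400, V(2,1)=235.5200, V(2,2)=194.3200
  t=1,j=0: stock 102.5000 → up 114.8000 (V=235.5200), down 84.0500 (V=114.0400). Price 204.9284; hedge Δ=3.9506, bond B=-200.0049.
  t=1,j=1: stock 140.0000 → up 156.8000 (V=194.3200), down 114.8000 (V=235.5200). Price 182.0550; hedge Δ=-0.9810, bond B=319.3884.
  t=0,j=0: stock 125.0000 → up 140.0000 (V=182.0550), down 102.5000 (V=204.9284). Price 169.1215; hedge Δ=-0.6100, bond B=245.3661.
Sanity check at the root: Δ(0,0)·S0 + B(0,0) reproduces V0 = 169.1215.

(0,0): Delta=-0.6100 Bond=245.3661
(1,0): Delta=3.9506 Bond=-200.0049
(1,1): Delta=-0.9810 Bond=319.3884
V0=169.1215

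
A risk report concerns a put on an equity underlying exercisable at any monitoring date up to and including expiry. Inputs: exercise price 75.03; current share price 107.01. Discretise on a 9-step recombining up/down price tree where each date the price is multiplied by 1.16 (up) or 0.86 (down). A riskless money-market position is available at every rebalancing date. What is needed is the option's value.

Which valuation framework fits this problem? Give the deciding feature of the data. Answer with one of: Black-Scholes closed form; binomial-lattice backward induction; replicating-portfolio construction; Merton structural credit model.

Key observation: with exercise allowed before expiry on a discrete up/down model (9 steps from spot 107.01), the strike-75.03 put's value must be rolled back through the tree testing early exercise at each node.

framework: binomial-lattice backward induction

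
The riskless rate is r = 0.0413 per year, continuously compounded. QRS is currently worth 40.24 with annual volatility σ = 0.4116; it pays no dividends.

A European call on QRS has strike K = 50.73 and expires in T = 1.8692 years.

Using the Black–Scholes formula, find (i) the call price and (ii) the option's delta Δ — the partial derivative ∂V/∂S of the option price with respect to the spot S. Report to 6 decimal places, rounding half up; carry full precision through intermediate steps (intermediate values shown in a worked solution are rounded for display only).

price = 6.651398
Δ = 0.502748

σ√T = 0.4116·√1.8692 = 0.562734
d₁ = (ln(S/K) + (r+σ²/2)T) / (σ√T) = (ln(40.24/50.73) + (0.0413+0.4116²/2)·1.8692) / 0.562734 = (-0.231656 + 0.235533) / 0.562734 = 0.006889
d₂ = d₁ − σ√T = 0.006889 − 0.562734 = -0.555845
e^{−rT} = 0.925707
N(d₁) = 0.502748,  N(d₂) = 0.289158
Call price V = S·N(d₁) − K·e^{−rT}·N(d₂) = 20.230597 − 13.579199 = 6.651398
Δ = N(d₁) = 0.502748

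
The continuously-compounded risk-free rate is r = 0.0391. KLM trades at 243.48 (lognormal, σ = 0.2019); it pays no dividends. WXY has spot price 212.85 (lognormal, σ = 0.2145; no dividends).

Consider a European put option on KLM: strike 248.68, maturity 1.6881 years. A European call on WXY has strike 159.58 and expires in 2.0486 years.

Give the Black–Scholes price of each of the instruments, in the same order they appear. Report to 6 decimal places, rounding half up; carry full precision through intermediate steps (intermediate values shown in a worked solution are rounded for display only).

[KLM put K=248.68]
σ√T = 0.2019·√1.6881 = 0.262322
d₁ = (ln(S/K) + (r+σ²/2)T) / (σ√T) = (ln(243.48/248.68) + (0.0391+0.2019²/2)·1.6881) / 0.262322 = (-0.021132 + 0.100411) / 0.262322 = 0.302220
d₂ = d₁ − σ√T = 0.302220 − 0.262322 = 0.039898
e^{−rT} = 0.936126
N(−d₁) = 0.381242,  N(−d₂) = 0.484087
price = K·e^{−rT}·N(−d₂) − S·N(−d₁) = 112.693562 − 92.824836 = 19.868726
[WXY call K=159.58]
σ√T = 0.2145·√2.0486 = 0.307012
d₁ = (ln(S/K) + (r+σ²/2)T) / (σ√T) = (ln(212.85/159.58) + (0.0391+0.2145²/2)·2.0486) / 0.307012 = (0.288042 + 0.127229) / 0.307012 = 1.352619
d₂ = d₁ − σ√T = 1.352619 − 0.307012 = 1.045607
e^{−rT} = 0.923024
N(d₁) = 0.911911,  N(d₂) = 0.852129
price = S·N(d₁) − K·e^{−rT}·N(d₂) = 194.100335 − 125.515273 = 68.585062

price(KLM put K=248.68) = 19.868726
price(WXY call K=159.58) = 68.585062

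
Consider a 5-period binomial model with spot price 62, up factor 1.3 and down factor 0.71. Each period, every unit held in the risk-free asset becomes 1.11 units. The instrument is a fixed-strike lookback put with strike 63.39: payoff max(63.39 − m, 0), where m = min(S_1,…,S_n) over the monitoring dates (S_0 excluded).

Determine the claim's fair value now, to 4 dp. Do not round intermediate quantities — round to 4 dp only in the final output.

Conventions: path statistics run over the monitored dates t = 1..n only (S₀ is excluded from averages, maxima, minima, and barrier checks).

Risk-neutral up-probability p* = (R−d)/(u−d) = (1.11−0.71)/(1.3−0.71) = 0.6780; the claim prices as the p*-weighted sum of path payoffs discounted by R^5.
Enumerate all 2^5 = 32 price paths (U = up ×1.3, D = down ×0.71); each path with k up-moves has probability p*^k·(1−p*)^(5−k).
DDDDD: m=11.1862, payoff=52.2038, prob=0.003463
UDDDD: m=20.4818, payoff=42.9082, prob=0.007291
DUDDD: m=20.4818, payoff=42.9082, prob=0.007291
UUDDD: m=37.5019, payoff=25.8881, prob=0.015350
DDUDD: m=20.4818, payoff=42.9082, prob=0.007291
UDUDD: m=37.5019, payoff=25.8881, prob=0.015350
DUUDD: m=37.5019, payoff=25.8881, prob=0.015350
UUUDD: m=68.6655, payoff=0.0000, prob=0.032317
DDDUD: m=20.4818, payoff=42.9082, prob=0.007291
UDDUD: m=37.5019, payoff=25.8881, prob=0.015350
DUDUD: m=37.5019, payoff=25.8881, prob=0.015350
UUDUD: m=68.6655, payoff=0.0000, prob=0.032317
DDUUD: m=31.2542, payoff=32.1358, prob=0.015350
UDUUD: m=57.2260, payoff=6.1640, prob=0.032317
DUUUD: m=44.0200, payoff=19.3700, prob=0.032317
UUUUD: m=80.6000, payoff=0.0000, prob=0.068035
DDDDU: m=15.7552, payoff=47.6348, prob=0.007291
UDDDU: m=28.8476, payoff=34.5424, prob=0.015350
DUDDU: m=28.8476, payoff=34.5424, prob=0.015350
UUDDU: m=52.8196, payoff=10.5704, prob=0.032317
DDUDU: m=28.8476, payoff=34.5424, prob=0.015350
UDUDU: m=52.8196, payoff=10.5704, prob=0.032317
DUUDU: m=44.0200, payoff=19.3700, prob=0.032317
UUUDU: m=80.6000, payoff=0.0000, prob=0.068035
DDDUU: m=22.1905, payoff=41.1995, prob=0.015350
UDDUU: m=40.6305, payoff=22.7595, prob=0.032317
DUDUU: m=40.6305, payoff=22.7595, prob=0.032317
UUDUU: m=74.3938, payoff=0.0000, prob=0.068035
DDUUU: m=31.2542, payoff=32.1358, prob=0.032317
UDUUU: m=57.2260, payoff=6.1640, prob=0.068035
DUUUU: m=44.0200, payoff=19.3700, prob=0.068035
UUUUU: m=80.6000, payoff=0.0000, prob=0.143232
Price = Σ prob·payoff / R^5 = 12.864113 / 1.685058 = 7.6342

price = 7.6342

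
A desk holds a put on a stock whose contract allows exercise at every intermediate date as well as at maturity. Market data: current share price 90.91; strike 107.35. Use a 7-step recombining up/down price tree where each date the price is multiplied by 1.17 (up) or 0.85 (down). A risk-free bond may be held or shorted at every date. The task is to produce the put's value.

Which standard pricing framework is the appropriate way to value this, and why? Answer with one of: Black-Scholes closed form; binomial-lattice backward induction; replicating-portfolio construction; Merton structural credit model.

Key observation: the defining feature is the embedded early-exercise option across 7 discrete dates on the spot-90.91 tree; pricing the strike-107.35 put means working backward with an exercise test at every node.

framework: binomial-lattice backward induction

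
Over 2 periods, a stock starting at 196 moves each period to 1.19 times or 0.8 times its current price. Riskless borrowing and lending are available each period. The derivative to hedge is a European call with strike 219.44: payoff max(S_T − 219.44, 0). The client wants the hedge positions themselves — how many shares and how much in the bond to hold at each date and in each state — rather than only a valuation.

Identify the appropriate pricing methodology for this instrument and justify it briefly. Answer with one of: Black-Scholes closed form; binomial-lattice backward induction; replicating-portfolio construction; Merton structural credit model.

framework: replicating-portfolio construction

Key observation: since the answer must list Δ and B at each node of the 1.19/0.8 lattice on 196, the replicating-portfolio method — solving the two-state system at every node — is the one that applies.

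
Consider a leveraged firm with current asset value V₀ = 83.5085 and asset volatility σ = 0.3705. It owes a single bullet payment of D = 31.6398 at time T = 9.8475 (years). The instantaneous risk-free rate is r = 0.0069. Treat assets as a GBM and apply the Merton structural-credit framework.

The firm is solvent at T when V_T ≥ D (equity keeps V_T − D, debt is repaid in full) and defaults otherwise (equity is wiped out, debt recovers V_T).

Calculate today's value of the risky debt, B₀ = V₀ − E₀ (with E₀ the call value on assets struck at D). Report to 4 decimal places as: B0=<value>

B0=24.2597

Apply the equity-as-call identities (strike 31.6398, horizon 9.8475 years):
d₁ = [ln(V₀/D) + (r + σ²/2)T] / (σ√T)
   = [ln(83.5085/31.6398) + (0.0069 + 0.5·0.3705²)·9.8475] / (0.3705·√9.8475)
   = [0.970533 + 0.743832] / 1.162656 = 1.474525
d₂ = d₁ − σ√T = 1.474525 − 1.162656 = 0.311869
N(d₁) = 0.929830,  N(d₂) = 0.622430,  e^(−rT) = 0.934309
E₀ = V₀·N(d₁) − D·e^(−rT)·N(d₂)
   = 83.5085·0.929830 − 31.6398·0.934309·0.622430 = 59.248820
B₀ = V₀ − E₀ = 83.5085 − 59.248820 = 24.259680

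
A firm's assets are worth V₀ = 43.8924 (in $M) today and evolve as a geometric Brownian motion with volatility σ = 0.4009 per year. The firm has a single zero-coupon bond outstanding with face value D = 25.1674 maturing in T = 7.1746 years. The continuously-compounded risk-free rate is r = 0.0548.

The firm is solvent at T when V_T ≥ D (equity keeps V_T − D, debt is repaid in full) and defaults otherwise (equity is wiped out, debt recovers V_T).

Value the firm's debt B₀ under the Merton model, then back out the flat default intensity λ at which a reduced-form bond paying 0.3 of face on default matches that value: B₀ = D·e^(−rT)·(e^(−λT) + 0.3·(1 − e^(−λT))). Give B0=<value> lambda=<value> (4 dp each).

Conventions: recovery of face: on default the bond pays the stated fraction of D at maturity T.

Apply the equity-as-call identities (strike 25.1674, horizon 7.1746 years):
d₁ = [ln(V₀/D) + (r + σ²/2)T] / (σ√T)
   = [ln(43.8924/25.1674) + (0.0548 + 0.5·0.4009²)·7.1746] / (0.4009·√7.1746)
   = [0.556192 + 0.969722] / 1.073828 = 1.421003
d₂ = d₁ − σ√T = 1.421003 − 1.073828 = 0.347175
N(d₁) = 0.922342,  N(d₂) = 0.635770,  e^(−rT) = 0.674915
E₀ = V₀·N(d₁) − D·e^(−rT)·N(d₂)
   = 43.8924·0.922342 − 25.1674·0.674915·0.635770 = 29.684706
B₀ = V₀ − E₀ = 43.8924 − 29.684706 = 14.207694
e^(−λT) = (B₀·e^(rT)/D − 0.3)/(1 − 0.3) = (14.2077·1.481667/25.1674 − 0.3)/0.7 = 0.76634660
λ = −ln(0.76634660)/7.1746 = 0.037092

B0=14.2077 lambda=0.0371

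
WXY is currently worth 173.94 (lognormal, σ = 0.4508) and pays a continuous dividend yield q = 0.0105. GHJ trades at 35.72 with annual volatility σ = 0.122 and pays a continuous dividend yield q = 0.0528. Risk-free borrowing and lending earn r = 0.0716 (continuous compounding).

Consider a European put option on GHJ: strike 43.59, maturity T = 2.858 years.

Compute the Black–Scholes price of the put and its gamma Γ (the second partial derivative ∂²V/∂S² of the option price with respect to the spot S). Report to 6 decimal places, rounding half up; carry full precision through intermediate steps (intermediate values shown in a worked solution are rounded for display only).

price = 5.769224
Γ = 0.038854

σ√T = 0.122·√2.858 = 0.206249
d₁ = (ln(S/K) + (r−q+σ²/2)T) / (σ√T) = (ln(35.72/43.59) + (0.0716−0.0528+0.122²/2)·2.858) / 0.206249 = (-0.199117 + 0.075000) / 0.206249 = -0.601785
d₂ = d₁ − σ√T = -0.601785 − 0.206249 = -0.808034
e^{−rT} = 0.814947
e^{−qT} = 0.859932
N(−d₁) = 0.726341,  N(−d₂) = 0.790464
Put price V = K·e^{−rT}·N(−d₂) − S·e^{−qT}·N(−d₁) = 28.080080 − 22.310856 = 5.769224
φ(d₁) = (1/√(2π))·e^{−d₁²/2} = 0.332867
Γ = e^{−qT}·φ(d₁) / (S·σ·√T) = 0.038854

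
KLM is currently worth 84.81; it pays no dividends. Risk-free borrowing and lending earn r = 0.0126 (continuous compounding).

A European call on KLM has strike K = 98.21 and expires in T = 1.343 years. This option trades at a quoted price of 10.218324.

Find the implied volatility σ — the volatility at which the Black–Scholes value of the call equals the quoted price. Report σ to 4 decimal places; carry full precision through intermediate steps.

At σ = 0.3703 the Black–Scholes value reproduces the quote:
σ√T = 0.3703·√1.343 = 0.429133
d₁ = (ln(S/K) + (r+σ²/2)T) / (σ√T) = (ln(84.81/98.21) + (0.0126+0.3703²/2)·1.343) / 0.429133 = (-0.146695 + 0.108999) / 0.429133 = -0.087841
d₂ = d₁ − σ√T = -0.087841 − 0.429133 = -0.516973
e^{−rT} = 0.983221
N(d₁) = 0.465002,  N(d₂) = 0.302587
V = S·N(d₁) − K·e^{−rT}·N(d₂) = 39.436792 − 29.218467 = 10.218324 (the quoted price), and the Black–Scholes price is strictly increasing in σ, so σ is unique

sigma = 0.3703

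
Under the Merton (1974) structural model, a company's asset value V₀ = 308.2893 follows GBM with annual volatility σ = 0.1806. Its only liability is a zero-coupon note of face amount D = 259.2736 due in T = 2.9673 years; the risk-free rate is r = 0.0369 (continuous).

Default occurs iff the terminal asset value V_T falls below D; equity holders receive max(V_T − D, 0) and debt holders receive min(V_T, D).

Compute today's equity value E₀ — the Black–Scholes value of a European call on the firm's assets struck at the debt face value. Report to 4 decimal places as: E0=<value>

With assets at 308.2893 and a single debt payment of 259.2736 at 2.9673 years:
d₁ = [ln(V₀/D) + (r + σ²/2)T] / (σ√T)
   = [ln(308.2893/259.2736) + (0.0369 + 0.5·0.1806²)·2.9673] / (0.1806·√2.9673)
   = [0.173155 + 0.157885] / 0.311099 = 1.064097
d₂ = d₁ − σ√T = 1.064097 − 0.311099 = 0.752998
N(d₁) = 0.856358,  N(d₂) = 0.774274,  e^(−rT) = 0.896288
E₀ = V₀·N(d₁) − D·e^(−rT)·N(d₂)
   = 308.2893·0.856358 − 259.2736·0.896288·0.774274 = 84.077013

E0=84.0770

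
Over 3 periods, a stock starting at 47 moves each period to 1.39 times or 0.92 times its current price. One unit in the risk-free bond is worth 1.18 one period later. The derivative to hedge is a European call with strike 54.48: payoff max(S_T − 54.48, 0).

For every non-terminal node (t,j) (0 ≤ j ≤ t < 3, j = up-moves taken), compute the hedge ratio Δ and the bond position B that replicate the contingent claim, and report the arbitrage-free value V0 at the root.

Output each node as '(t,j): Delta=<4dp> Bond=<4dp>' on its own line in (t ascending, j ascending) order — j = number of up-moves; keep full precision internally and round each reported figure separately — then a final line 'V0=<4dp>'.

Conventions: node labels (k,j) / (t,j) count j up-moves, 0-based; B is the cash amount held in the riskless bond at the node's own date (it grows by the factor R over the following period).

(0,0): Delta=0.8839 Bond=-26.7325
(1,0): Delta=0.6668 Bond=-22.1567
(1,1): Delta=1.0000 Bond=-39.1267
(2,0): Delta=0.0436 Bond=-1.3525
(2,1): Delta=1.0000 Bond=-46.1695
(2,2): Delta=1.0000 Bond=-46.1695
V0=14.8126

Risk-neutral probability p* = (R−d)/(u−d) = (1.18−0.92)/(1.39−0.92) = 0.5532.
At maturity the claim pays: V(3,0)=0.0000, V(3,1)=0.8153, V(3,2)=29.0640, V(3,3)=71.7441
(2,0): S=39.7808. Δ = (V_up−V_dn)/(S_up−S_dn) = (0.8153−0.0000)/(55.2953−36.5983) = 0.0436. V = [p*·0.8153 + (1−p*)·0.0000]/1.18 = 0.3822. B = V − Δ·S = -1.3525.
(2,1): S=60.1036. Δ = (V_up−V_dn)/(S_up−S_dn) = (29.0640−0.8153)/(83.5440−55.2953) = 1.0000. V = [p*·29.0640 + (1−p*)·0.8153]/1.18 = 13.9341. B = V − Δ·S = -46.1695.
(2,2): S=90.8087. Δ = (V_up−V_dn)/(S_up−S_dn) = (71.7441−29.0640)/(126.2241−83.5440) = 1.0000. V = [p*·71.7441 + (1−p*)·29.0640]/1.18 = 44.6392. B = V − Δ·S = -46.1695.
(1,0): S=43.2400. Δ = (V_up−V_dn)/(S_up−S_dn) = (13.9341−0.3822)/(60.1036−39.7808) = 0.6668. V = [p*·13.9341 + (1−p*)·0.3822]/1.18 = 6.6771. B = V − Δ·S = -22.1567.
(1,1): S=65.3300. Δ = (V_up−V_dn)/(S_up−S_dn) = (44.6392−13.9341)/(90.8087−60.1036) = 1.0000. V = [p*·44.6392 + (1−p*)·13.9341]/1.18 = 26.2033. B = V − Δ·S = -39.1267.
(0,0): S=47.0000. Δ = (V_up−V_dn)/(S_up−S_dn) = (26.2033−6.6771)/(65.3300−43.2400) = 0.8839. V = [p*·26.2033 + (1−p*)·6.6771]/1.18 = 14.8126. B = V − Δ·S = -26.7325.
Check: Δ(0,0)·S0 + B(0,0) = 14.8126 = V0.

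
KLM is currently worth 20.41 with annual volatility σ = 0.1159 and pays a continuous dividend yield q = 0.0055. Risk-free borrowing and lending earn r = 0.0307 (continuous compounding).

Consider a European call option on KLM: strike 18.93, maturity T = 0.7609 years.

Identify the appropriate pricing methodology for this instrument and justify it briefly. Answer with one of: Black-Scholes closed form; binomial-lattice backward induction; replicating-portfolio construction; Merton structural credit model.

Key observation: a European claim on KLM (strike 18.93) — a lognormal (GBM) underlying with constant rate and volatility — has an exact closed-form value; no lattice or capital structure is involved.

framework: Black-Scholes closed form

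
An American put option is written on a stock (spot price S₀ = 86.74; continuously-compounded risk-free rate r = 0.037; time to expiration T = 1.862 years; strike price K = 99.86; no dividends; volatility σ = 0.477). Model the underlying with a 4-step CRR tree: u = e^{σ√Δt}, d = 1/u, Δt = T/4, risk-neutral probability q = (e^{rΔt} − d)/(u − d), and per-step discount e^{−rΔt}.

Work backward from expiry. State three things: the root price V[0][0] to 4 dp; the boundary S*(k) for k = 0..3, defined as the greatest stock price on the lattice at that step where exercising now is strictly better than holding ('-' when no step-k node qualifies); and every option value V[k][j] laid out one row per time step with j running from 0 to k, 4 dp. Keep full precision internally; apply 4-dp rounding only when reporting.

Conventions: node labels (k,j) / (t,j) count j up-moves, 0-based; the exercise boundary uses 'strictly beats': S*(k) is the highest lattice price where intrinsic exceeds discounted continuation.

price = 28.1437
boundary = - - 45.2419 62.6441
tree:
28.1437
40.0184 14.4653
54.6181 23.4125 3.8964
67.1860 37.2159 7.1499 0.0000
76.2627 54.6181 13.1200 0.0000 0.0000

Δt=0.46550  u=1.38465  d=0.72221  q=0.44557  discount=0.98292
step 4 (expiry): payoffs max(K−S,0) = 76.2627 54.6181 13.1200 0.0000 0.0000
step 3: (k=3,j=0): S=32.6740, K−S=67.1860, hold=65.4808 ⇒ V=67.1860 exercise | (k=3,j=1): S=62.6441, K−S=37.2159, hold=35.5107 ⇒ V=37.2159 exercise | (k=3,j=2): S=120.1043, K−S=0.0000, hold=7.1499 ⇒ V=7.1499 continue | (k=3,j=3): S=230.2698, K−S=0.0000, hold=0.0000 ⇒ V=0.0000 continue  boundary S*=62.6441
step 2: (k=2,j=0): S=45.2419, K−S=54.6181, hold=52.9129 ⇒ V=54.6181 exercise | (k=2,j=1): S=86.7400, K−S=13.1200, hold=23.4125 ⇒ V=23.4125 continue | (k=2,j=2): S=166.3021, K−S=0.0000, hold=3.8964 ⇒ V=3.8964 continue  boundary S*=45.2419
step 1: (k=1,j=0): S=62.6441, K−S=37.2159, hold=40.0184 ⇒ V=40.0184 continue | (k=1,j=1): S=120.1043, K−S=0.0000, hold=14.4653 ⇒ V=14.4653 continue  boundary S*=-
step 0: (k=0,j=0): S=86.7400, K−S=13.1200, hold=28.1437 ⇒ V=28.1437 continue  boundary S*=-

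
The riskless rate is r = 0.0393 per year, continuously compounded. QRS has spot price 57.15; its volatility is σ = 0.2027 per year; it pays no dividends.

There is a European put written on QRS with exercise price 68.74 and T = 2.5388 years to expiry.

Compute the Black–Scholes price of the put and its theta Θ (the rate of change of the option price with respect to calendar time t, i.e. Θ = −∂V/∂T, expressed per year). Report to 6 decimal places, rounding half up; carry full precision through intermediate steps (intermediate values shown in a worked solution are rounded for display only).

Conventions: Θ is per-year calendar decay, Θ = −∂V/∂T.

σ√T = 0.2027·√2.5388 = 0.322974
d₁ = (ln(S/K) + (r+σ²/2)T) / (σ√T) = (ln(57.15/68.74) + (0.0393+0.2027²/2)·2.5388) / 0.322974 = (-0.184652 + 0.151931) / 0.322974 = -0.101311
d₂ = d₁ − σ√T = -0.101311 − 0.322974 = -0.424285
e^{−rT} = 0.905041
N(−d₁) = 0.540348,  N(−d₂) = 0.664321
Put price V = K·e^{−rT}·N(−d₂) − S·N(−d₁) = 41.329097 − 30.880899 = 10.448198
φ(d₁) = (1/√(2π))·e^{−d₁²/2} = 0.396900
Θ = −S·φ(d₁)·σ/(2√T) + r·K·e^{−rT}·N(−d₂) = −1.442803 + 1.624234 = 0.181431

price = 10.448198
Θ = 0.181431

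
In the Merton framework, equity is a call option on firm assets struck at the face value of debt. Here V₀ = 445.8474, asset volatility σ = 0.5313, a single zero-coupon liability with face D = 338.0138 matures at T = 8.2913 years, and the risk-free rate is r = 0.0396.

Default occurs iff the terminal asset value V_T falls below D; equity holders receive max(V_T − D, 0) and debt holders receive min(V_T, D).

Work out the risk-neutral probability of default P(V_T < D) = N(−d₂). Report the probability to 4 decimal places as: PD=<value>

With assets at 445.8474 and a single debt payment of 338.0138 at 8.2913 years:
d₁ = [ln(V₀/D) + (r + σ²/2)T] / (σ√T)
   = [ln(445.8474/338.0138) + (0.0396 + 0.5·0.5313²)·8.2913] / (0.5313·√8.2913)
   = [0.276890 + 1.498568] / 1.529858 = 1.160538
d₂ = d₁ − σ√T = 1.160538 − 1.529858 = -0.369320
risk-neutral PD = N(−d₂) = N(0.369320) = 0.644055

PD=0.6441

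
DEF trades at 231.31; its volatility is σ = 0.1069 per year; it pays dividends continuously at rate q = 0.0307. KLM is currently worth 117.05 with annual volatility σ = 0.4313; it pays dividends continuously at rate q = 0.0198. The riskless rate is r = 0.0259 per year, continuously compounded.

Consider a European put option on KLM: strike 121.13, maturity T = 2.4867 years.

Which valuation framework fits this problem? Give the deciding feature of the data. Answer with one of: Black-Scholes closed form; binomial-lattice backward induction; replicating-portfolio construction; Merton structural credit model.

Key observation: with KLM following a GBM at constant σ and r, the European put struck at 121.13 prices in closed form — nothing here needs a stepwise model or a balance sheet.

framework: Black-Scholes closed form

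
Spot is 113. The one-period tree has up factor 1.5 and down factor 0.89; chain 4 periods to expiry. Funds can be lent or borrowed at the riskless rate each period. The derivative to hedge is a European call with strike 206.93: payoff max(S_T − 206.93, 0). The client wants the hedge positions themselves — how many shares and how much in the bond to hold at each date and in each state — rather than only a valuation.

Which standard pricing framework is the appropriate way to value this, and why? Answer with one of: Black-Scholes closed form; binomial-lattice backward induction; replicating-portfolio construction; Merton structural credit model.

Key observation: the task asks for the hedge itself — share and bond holdings at every node of the 4-period tree on spot 113 with factors 1.5/0.89 — which is exactly what the replicating-portfolio construction produces.

framework: replicating-portfolio construction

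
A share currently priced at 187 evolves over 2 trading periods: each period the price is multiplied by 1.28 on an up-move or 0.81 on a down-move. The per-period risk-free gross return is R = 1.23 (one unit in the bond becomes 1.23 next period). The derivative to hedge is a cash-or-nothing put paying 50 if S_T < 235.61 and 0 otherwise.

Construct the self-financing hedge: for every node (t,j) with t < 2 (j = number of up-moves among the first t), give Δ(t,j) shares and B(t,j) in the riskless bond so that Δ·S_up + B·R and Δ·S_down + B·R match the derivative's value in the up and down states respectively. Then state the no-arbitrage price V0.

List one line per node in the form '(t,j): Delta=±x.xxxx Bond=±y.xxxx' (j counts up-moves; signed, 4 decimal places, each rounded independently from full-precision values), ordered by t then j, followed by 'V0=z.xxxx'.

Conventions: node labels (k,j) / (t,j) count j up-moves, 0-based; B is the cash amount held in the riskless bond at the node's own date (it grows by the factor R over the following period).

Under the risk-neutral measure, an up-move has probability p* = (R−d)/(u−d) = 0.8936 and values discount at R = 1.23.
Expiry values: V(2,0)=50.0000, V(2,1)=50.0000, V(2,2)=0.0000
(1,0): S=151.4700. Δ = (V_up−V_dn)/(S_up−S_dn) = (50.0000−50.0000)/(193.8816−122.6907) = 0.0000. V = [p*·50.0000 + (1−p*)·50.0000]/1.23 = 40.6504. B = V − Δ·S = 40.6504.
(1,1): S=239.3600. Δ = (V_up−V_dn)/(S_up−S_dn) = (0.0000−50.0000)/(306.3808−193.8816) = -0.4444. V = [p*·0.0000 + (1−p*)·50.0000]/1.23 = 4.3245. B = V − Δ·S = 110.7075.
(0,0): S=187.0000. Δ = (V_up−V_dn)/(S_up−S_dn) = (4.3245−40.6504)/(239.3600−151.4700) = -0.4133. V = [p*·4.3245 + (1−p*)·40.6504]/1.23 = 6.6577. B = V − Δ·S = 83.9468.
Verification: the root portfolio costs Δ(0,0)·S0 + B(0,0) = 6.6577, matching V0.

(0,0): Delta=-0.4133 Bond=83.9468
(1,0): Delta=0.0000 Bond=40.6504
(1,1): Delta=-0.4444 Bond=110.7075
V0=6.6577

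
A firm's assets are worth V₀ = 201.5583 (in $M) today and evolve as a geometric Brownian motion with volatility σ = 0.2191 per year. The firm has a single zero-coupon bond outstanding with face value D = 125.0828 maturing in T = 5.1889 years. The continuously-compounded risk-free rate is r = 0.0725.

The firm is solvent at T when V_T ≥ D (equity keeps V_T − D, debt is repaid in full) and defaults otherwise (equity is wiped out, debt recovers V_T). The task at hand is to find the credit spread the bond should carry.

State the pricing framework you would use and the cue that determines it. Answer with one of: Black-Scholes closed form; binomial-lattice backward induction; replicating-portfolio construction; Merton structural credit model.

Key observation: assets follow a GBM and default happens iff V_T < 125.0828; valuing claims on that split (equity as a call, risky debt as the residual) is the structural model's definition.

framework: Merton structural credit model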